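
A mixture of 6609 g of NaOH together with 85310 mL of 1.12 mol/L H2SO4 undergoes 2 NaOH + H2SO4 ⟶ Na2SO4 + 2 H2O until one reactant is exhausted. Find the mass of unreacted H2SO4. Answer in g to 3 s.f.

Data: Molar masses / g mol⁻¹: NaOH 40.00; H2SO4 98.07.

1270 g

n(NaOH) = 6609 / 40.00 = 165.2 mol
n(H2SO4) = 1.12 × 85310/1000 = 95.55 mol
n/ν → NaOH: 82.60, H2SO4: 95.55; NaOH is limiting.
H2SO4 consumed = (1/2) × 165.2 = 82.60 mol
H2SO4 remaining = 95.55 − 82.60 = 12.95 mol
mass = 12.95 × 98.07 = 1270 g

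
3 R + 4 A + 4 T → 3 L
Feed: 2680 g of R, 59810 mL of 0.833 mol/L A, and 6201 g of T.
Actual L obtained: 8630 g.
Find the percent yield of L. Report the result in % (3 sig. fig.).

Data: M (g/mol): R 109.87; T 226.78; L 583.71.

n(R) = 2680 / 109.87 = 24.39 mol
n(A) = 0.833 × 59810/1000 = 49.82 mol
n(T) = 6201 / 226.78 = 27.34 mol
n/ν for R = 24.39/3 = 8.130
n/ν for A = 49.82/4 = 12.46
n/ν for T = 27.34/4 = 6.835
Smallest n/ν is T → limiting reagent.
theoretical n(L) = (3/4) × 27.34 = 20.51 mol → 11970 g
% yield = 8630 / 11970 × 100 = 72.10 %

72.1 %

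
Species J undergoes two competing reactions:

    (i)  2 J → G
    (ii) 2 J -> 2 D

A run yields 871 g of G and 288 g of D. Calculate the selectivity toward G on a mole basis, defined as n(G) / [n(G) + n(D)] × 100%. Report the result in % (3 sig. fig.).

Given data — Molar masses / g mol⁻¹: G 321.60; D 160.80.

n(G) = 871 / 321.60 = 2.708 mol
n(D) = 288 / 160.80 = 1.791 mol
selectivity = 2.708/(2.708+1.791) × 100 = 60.19 %

60.2 %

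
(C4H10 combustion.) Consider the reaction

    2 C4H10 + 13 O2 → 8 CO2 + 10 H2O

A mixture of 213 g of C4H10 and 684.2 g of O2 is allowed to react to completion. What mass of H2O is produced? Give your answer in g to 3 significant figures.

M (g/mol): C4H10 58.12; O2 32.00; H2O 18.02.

296 g

n(C4H10) = 213.0 / 58.12 = 3.665 mol
n(O2) = 684.2 / 32.00 = 21.38 mol
n/ν → C4H10: 1.833, O2: 1.645; O2 is limiting.
n(H2O) = (10/13) × 21.38 = 16.45 mol
mass = 16.45 × 18.02 = 296.4 g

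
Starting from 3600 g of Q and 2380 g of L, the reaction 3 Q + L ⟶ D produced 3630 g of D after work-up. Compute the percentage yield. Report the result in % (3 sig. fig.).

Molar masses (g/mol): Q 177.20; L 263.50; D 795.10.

67.4 %

n(Q) = 3600 / 177.20 = 20.32 mol
n(L) = 2380 / 263.50 = 9.032 mol
n/ν for Q = 20.32/3 = 6.773
n/ν for L = 9.032/1 = 9.032
Smallest n/ν is Q → limiting reagent.
theoretical n(D) = (1/3) × 20.32 = 6.773 mol → 5385 g
% yield = 3630 / 5385 × 100 = 67.41 %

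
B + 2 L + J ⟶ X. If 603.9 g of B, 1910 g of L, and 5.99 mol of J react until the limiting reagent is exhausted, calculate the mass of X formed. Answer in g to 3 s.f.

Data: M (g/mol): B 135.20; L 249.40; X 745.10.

n(B) = 603.9 / 135.20 = 4.467 mol
n(L) = 1910 / 249.40 = 7.658 mol
n(J) = 5.990 mol
n/ν for B = 4.467/1 = 4.467
n/ν for L = 7.658/2 = 3.829
n/ν for J = 5.990/1 = 5.990
Smallest n/ν is L → limiting reagent.
n(X) = (1/2) × 7.658 = 3.829 mol
mass = 3.829 × 745.10 = 2853 g

2850 g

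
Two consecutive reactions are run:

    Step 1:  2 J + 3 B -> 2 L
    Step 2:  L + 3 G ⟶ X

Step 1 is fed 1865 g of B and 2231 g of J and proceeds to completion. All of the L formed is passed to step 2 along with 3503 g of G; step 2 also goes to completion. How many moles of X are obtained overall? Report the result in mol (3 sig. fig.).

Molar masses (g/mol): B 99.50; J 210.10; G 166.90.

7.00 mol

Step 1:
n(B) = 1865 / 99.50 = 18.74 mol
n(J) = 2231 / 210.10 = 10.62 mol
n/ν for B = 18.74/3 = 6.247
n/ν for J = 10.62/2 = 5.310
Smallest n/ν is J → limiting reagent.
n(L) produced = (2/2) × 10.62 = 10.62 mol
Step 2:
n(L) available = 10.62 mol
n(G) = 3503 / 166.90 = 20.99 mol
n/ν for L = 10.62/1 = 10.62
n/ν for G = 20.99/3 = 6.997
Smallest n/ν is G → limiting reagent.
n(X) = (1/3) × 20.99 = 6.997 mol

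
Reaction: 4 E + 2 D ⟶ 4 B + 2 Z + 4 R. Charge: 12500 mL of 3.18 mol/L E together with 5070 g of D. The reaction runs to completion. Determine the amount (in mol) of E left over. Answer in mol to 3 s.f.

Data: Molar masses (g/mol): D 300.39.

n(E) = 3.18 × 12500/1000 = 39.75 mol
n(D) = 5070 / 300.39 = 16.88 mol
n/ν → E: 9.938, D: 8.440; D is limiting.
E consumed = (4/2) × 16.88 = 33.76 mol
E remaining = 39.75 − 33.76 = 5.990 mol

5.99 mol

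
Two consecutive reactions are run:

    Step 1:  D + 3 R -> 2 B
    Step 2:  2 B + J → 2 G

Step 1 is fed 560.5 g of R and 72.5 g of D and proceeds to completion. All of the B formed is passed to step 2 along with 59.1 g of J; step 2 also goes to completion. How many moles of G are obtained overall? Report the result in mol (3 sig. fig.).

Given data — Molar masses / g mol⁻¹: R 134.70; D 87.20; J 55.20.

1.66 mol

Step 1:
n(R) = 560.5 / 134.70 = 4.161 mol
n(D) = 72.50 / 87.20 = 0.8314 mol
n/ν for R = 4.161/3 = 1.387
n/ν for D = 0.8314/1 = 0.8314
Smallest n/ν is D → limiting reagent.
n(B) produced = (2/1) × 0.8314 = 1.663 mol
Step 2:
n(B) available = 1.663 mol
n(J) = 59.10 / 55.20 = 1.071 mol
n/ν for B = 1.663/2 = 0.8315
n/ν for J = 1.071/1 = 1.071
Smallest n/ν is B → limiting reagent.
n(G) = (2/2) × 1.663 = 1.663 mol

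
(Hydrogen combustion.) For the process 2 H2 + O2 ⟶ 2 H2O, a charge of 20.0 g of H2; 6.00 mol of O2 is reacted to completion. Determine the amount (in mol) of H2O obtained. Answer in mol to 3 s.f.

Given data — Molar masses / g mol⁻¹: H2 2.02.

9.90 mol

n(H2) = 20.00 / 2.02 = 9.901 mol
n(O2) = 6.000 mol
n/ν for H2 = 9.901/2 = 4.951
n/ν for O2 = 6.000/1 = 6.000
Smallest n/ν is H2 → limiting reagent.
n(H2O) = (2/2) × 9.901 = 9.901 mol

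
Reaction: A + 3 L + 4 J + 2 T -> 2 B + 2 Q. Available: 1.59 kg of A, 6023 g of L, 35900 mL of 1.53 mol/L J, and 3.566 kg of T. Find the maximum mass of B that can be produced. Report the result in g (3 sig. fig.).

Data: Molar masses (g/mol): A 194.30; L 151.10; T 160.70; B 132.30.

2170 g

n(A) = 1.590×1000 / 194.30 = 8.183 mol
n(L) = 6023 / 151.10 = 39.86 mol
n(J) = 1.53 × 35900/1000 = 54.93 mol
n(T) = 3.566×1000 / 160.70 = 22.19 mol
n/ν for A = 8.183/1 = 8.183
n/ν for L = 39.86/3 = 13.29
n/ν for J = 54.93/4 = 13.73
n/ν for T = 22.19/2 = 11.10
Smallest n/ν is A → limiting reagent.
n(B) = (2/1) × 8.183 = 16.37 mol
mass = 16.37 × 132.30 = 2166 g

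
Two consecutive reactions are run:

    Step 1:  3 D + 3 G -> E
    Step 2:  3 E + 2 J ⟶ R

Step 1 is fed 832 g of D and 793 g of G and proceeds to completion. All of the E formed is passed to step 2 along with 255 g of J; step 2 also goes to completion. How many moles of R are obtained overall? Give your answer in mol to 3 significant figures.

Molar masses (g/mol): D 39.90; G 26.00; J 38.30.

Step 1:
n(D) = 832.0 / 39.90 = 20.85 mol
n(G) = 793.0 / 26.00 = 30.50 mol
n/ν for D = 20.85/3 = 6.950
n/ν for G = 30.50/3 = 10.17
Smallest n/ν is D → limiting reagent.
n(E) produced = (1/3) × 20.85 = 6.950 mol
Step 2:
n(E) available = 6.950 mol
n(J) = 255.0 / 38.30 = 6.658 mol
n/ν for E = 6.950/3 = 2.317
n/ν for J = 6.658/2 = 3.329
Smallest n/ν is E → limiting reagent.
n(R) = (1/3) × 6.950 = 2.317 mol

2.32 mol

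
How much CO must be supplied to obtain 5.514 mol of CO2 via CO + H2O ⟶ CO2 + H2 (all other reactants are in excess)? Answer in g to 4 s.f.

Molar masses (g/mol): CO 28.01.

154.4 g

n(CO2) = 5.514 mol
n(CO) = (1/1) × 5.514 = 5.514 mol
mass = 5.514 × 28.01 = 154.4 g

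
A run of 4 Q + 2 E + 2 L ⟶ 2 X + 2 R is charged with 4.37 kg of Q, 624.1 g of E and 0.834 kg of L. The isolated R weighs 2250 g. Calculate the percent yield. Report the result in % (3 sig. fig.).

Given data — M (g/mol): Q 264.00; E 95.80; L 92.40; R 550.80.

n(Q) = 4.370×1000 / 264.00 = 16.55 mol
n(E) = 624.1 / 95.80 = 6.515 mol
n(L) = 0.8340×1000 / 92.40 = 9.026 mol
n/ν for Q = 16.55/4 = 4.138
n/ν for E = 6.515/2 = 3.258
n/ν for L = 9.026/2 = 4.513
Smallest n/ν is E → limiting reagent.
theoretical n(R) = (2/2) × 6.515 = 6.515 mol → 3588 g
% yield = 2250 / 3588 × 100 = 62.71 %

62.7 %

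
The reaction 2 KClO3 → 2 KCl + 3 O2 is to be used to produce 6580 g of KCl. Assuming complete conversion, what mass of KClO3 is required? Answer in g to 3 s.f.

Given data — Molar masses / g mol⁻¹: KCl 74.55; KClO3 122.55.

n(KCl) = 6580 / 74.55 = 88.26 mol
n(KClO3) = (2/2) × 88.26 = 88.26 mol
mass = 88.26 × 122.55 = 10820 g

10800 g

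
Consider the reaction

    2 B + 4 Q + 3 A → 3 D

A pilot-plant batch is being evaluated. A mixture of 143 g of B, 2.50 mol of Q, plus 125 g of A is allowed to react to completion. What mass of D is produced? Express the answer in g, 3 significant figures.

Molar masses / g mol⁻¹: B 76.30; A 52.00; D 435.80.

n(B) = 143.0 / 76.30 = 1.874 mol
n(Q) = 2.500 mol
n(A) = 125.0 / 52.00 = 2.404 mol
n/ν → B: 0.9370, Q: 0.6250, A: 0.8013; Q is limiting.
n(D) = (3/4) × 2.500 = 1.875 mol
mass = 1.875 × 435.80 = 817.1 g

817 g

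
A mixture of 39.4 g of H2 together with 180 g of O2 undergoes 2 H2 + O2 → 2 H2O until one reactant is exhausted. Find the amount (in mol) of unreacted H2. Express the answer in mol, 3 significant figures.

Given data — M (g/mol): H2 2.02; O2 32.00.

8.25 mol

n(H2) = 39.40 / 2.02 = 19.50 mol
n(O2) = 180.0 / 32.00 = 5.625 mol
n/ν for H2 = 19.50/2 = 9.750
n/ν for O2 = 5.625/1 = 5.625
Smallest n/ν is O2 → limiting reagent.
H2 consumed = (2/1) × 5.625 = 11.25 mol
H2 remaining = 19.50 − 11.25 = 8.250 mol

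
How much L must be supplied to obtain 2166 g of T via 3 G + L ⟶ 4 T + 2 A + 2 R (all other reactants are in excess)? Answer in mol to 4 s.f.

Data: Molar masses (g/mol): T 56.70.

9.550 mol

n(T) = 2166 / 56.70 = 38.20 mol
n(L) = (1/4) × 38.20 = 9.550 mol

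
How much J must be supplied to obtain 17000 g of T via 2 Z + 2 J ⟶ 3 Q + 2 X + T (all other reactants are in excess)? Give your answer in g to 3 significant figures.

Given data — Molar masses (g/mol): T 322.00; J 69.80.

7370 g

n(T) = 17000 / 322.00 = 52.80 mol
n(J) = (2/1) × 52.80 = 105.6 mol
mass = 105.6 × 69.80 = 7371 g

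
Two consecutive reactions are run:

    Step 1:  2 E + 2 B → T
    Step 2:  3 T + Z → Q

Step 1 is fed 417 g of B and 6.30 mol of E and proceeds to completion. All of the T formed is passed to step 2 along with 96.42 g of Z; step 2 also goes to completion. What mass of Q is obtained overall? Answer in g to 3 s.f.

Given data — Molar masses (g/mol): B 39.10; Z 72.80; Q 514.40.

540 g

Step 1:
n(B) = 417.0 / 39.10 = 10.66 mol
n(E) = 6.300 mol
n/ν for B = 10.66/2 = 5.330
n/ν for E = 6.300/2 = 3.150
Smallest n/ν is E → limiting reagent.
n(T) produced = (1/2) × 6.300 = 3.150 mol
Step 2:
n(T) available = 3.150 mol
n(Z) = 96.42 / 72.80 = 1.324 mol
n/ν for T = 3.150/3 = 1.050
n/ν for Z = 1.324/1 = 1.324
Smallest n/ν is T → limiting reagent.
n(Q) = (1/3) × 3.150 = 1.050 mol
mass = 1.050 × 514.40 = 540.1 g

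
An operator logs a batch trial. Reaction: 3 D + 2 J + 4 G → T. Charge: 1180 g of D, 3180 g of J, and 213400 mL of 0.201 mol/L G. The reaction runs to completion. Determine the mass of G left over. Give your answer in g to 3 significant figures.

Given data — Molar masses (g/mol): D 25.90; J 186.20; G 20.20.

176 g

n(D) = 1180 / 25.90 = 45.56 mol
n(J) = 3180 / 186.20 = 17.08 mol
n(G) = 0.201 × 213400/1000 = 42.89 mol
n/ν for D = 45.56/3 = 15.19
n/ν for J = 17.08/2 = 8.540
n/ν for G = 42.89/4 = 10.72
Smallest n/ν is J → limiting reagent.
G consumed = (4/2) × 17.08 = 34.16 mol
G remaining = 42.89 − 34.16 = 8.730 mol
mass = 8.730 × 20.20 = 176.3 g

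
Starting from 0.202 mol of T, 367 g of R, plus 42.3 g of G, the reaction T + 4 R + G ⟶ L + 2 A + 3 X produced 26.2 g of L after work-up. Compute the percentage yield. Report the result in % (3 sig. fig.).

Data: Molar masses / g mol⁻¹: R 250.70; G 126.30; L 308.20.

n(T) = 0.2020 mol
n(R) = 367.0 / 250.70 = 1.464 mol
n(G) = 42.30 / 126.30 = 0.3349 mol
n/ν for T = 0.2020/1 = 0.2020
n/ν for R = 1.464/4 = 0.3660
n/ν for G = 0.3349/1 = 0.3349
Smallest n/ν is T → limiting reagent.
theoretical n(L) = (1/1) × 0.2020 = 0.2020 mol → 62.26 g
% yield = 26.2 / 62.26 × 100 = 42.08 %

42.1 %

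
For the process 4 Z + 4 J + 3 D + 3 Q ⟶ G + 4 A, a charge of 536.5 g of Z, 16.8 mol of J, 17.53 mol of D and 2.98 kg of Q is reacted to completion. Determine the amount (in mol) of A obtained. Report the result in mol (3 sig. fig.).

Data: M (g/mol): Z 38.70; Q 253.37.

n(Z) = 536.5 / 38.70 = 13.86 mol
n(J) = 16.80 mol
n(D) = 17.53 mol
n(Q) = 2.980×1000 / 253.37 = 11.76 mol
n/ν for Z = 13.86/4 = 3.465
n/ν for J = 16.80/4 = 4.200
n/ν for D = 17.53/3 = 5.843
n/ν for Q = 11.76/3 = 3.920
Smallest n/ν is Z → limiting reagent.
n(A) = (4/4) × 13.86 = 13.86 mol

13.9 mol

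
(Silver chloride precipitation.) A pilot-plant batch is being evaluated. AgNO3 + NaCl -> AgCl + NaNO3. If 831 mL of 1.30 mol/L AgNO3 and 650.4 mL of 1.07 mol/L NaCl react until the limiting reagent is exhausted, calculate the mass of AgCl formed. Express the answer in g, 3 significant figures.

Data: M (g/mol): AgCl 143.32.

n(AgNO3) = 1.30 × 831.0/1000 = 1.080 mol
n(NaCl) = 1.07 × 650.4/1000 = 0.6959 mol
n/ν for AgNO3 = 1.080/1 = 1.080
n/ν for NaCl = 0.6959/1 = 0.6959
Smallest n/ν is NaCl → limiting reagent.
n(AgCl) = (1/1) × 0.6959 = 0.6959 mol
mass = 0.6959 × 143.32 = 99.74 g

99.7 g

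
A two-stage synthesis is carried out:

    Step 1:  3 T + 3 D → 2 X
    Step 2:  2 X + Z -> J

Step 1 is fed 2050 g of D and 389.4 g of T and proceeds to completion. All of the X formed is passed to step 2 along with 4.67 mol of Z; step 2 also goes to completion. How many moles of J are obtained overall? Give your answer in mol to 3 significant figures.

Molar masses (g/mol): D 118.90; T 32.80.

Step 1:
n(D) = 2050 / 118.90 = 17.24 mol
n(T) = 389.4 / 32.80 = 11.87 mol
n/ν → D: 5.747, T: 3.957; T is limiting.
n(X) produced = (2/3) × 11.87 = 7.913 mol
Step 2:
n(X) available = 7.913 mol
n(Z) = 4.670 mol
n/ν → X: 3.957, Z: 4.670; X is limiting.
n(J) = (1/2) × 7.913 = 3.957 mol

3.96 mol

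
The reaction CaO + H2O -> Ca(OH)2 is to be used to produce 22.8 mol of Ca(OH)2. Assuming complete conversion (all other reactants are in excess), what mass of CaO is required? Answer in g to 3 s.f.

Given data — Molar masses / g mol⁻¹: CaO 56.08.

1280 g

n(Ca(OH)2) = 22.80 mol
n(CaO) = (1/1) × 22.80 = 22.80 mol
mass = 22.80 × 56.08 = 1279 g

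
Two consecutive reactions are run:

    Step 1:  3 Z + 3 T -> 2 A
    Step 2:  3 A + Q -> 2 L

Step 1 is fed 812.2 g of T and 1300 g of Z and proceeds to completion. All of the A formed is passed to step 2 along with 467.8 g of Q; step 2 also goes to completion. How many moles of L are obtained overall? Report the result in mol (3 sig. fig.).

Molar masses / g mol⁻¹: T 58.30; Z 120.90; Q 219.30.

4.27 mol

Step 1:
n(T) = 812.2 / 58.30 = 13.93 mol
n(Z) = 1300 / 120.90 = 10.75 mol
n/ν for T = 13.93/3 = 4.643
n/ν for Z = 10.75/3 = 3.583
Smallest n/ν is Z → limiting reagent.
n(A) produced = (2/3) × 10.75 = 7.167 mol
Step 2:
n(A) available = 7.167 mol
n(Q) = 467.8 / 219.30 = 2.133 mol
n/ν for A = 7.167/3 = 2.389
n/ν for Q = 2.133/1 = 2.133
Smallest n/ν is Q → limiting reagent.
n(L) = (2/1) × 2.133 = 4.266 mol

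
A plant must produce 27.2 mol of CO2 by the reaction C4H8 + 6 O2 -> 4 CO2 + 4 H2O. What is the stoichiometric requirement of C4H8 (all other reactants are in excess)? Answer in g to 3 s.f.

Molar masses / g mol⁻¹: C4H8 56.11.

n(CO2) = 27.20 mol
n(C4H8) = (1/4) × 27.20 = 6.800 mol
mass = 6.800 × 56.11 = 381.5 g

382 g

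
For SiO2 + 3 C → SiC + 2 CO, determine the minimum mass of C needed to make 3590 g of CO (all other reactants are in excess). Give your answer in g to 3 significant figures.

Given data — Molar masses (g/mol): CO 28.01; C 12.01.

2310 g

n(CO) = 3590 / 28.01 = 128.2 mol
n(C) = (3/2) × 128.2 = 192.3 mol
mass = 192.3 × 12.01 = 2310 g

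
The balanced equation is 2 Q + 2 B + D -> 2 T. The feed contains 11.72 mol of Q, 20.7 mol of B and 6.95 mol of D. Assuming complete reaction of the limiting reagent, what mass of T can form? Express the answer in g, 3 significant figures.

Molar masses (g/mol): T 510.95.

5990 g

n(Q) = 11.72 mol
n(B) = 20.70 mol
n(D) = 6.950 mol
n/ν for Q = 11.72/2 = 5.860
n/ν for B = 20.70/2 = 10.35
n/ν for D = 6.950/1 = 6.950
Smallest n/ν is Q → limiting reagent.
n(T) = (2/2) × 11.72 = 11.72 mol
mass = 11.72 × 510.95 = 5988 g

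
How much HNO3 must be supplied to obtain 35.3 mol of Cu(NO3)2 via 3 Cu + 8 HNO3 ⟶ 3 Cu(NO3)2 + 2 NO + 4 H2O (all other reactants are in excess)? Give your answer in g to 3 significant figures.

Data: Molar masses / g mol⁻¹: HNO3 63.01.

5930 g

n(Cu(NO3)2) = 35.30 mol
n(HNO3) = (8/3) × 35.30 = 94.13 mol
mass = 94.13 × 63.01 = 5931 g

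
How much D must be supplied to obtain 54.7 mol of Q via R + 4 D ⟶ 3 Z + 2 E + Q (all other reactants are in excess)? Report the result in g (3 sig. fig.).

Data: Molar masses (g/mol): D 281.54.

61600 g

n(Q) = 54.70 mol
n(D) = (4/1) × 54.70 = 218.8 mol
mass = 218.8 × 281.54 = 61600 g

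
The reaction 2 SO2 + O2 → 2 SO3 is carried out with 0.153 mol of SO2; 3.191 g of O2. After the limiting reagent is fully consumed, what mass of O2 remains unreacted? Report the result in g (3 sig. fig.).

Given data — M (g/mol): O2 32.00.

0.743 g

n(SO2) = 0.1530 mol
n(O2) = 3.191 / 32.00 = 0.09972 mol
n/ν for SO2 = 0.1530/2 = 0.07650
n/ν for O2 = 0.09972/1 = 0.09972
Smallest n/ν is SO2 → limiting reagent.
O2 consumed = (1/2) × 0.1530 = 0.07650 mol
O2 remaining = 0.09972 − 0.07650 = 0.02322 mol
mass = 0.02322 × 32.00 = 0.7430 g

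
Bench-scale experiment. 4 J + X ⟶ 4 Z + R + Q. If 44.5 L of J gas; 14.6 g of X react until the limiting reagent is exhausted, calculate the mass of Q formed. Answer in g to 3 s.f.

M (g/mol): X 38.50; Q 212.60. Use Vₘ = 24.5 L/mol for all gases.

80.6 g

n(J) = 44.50 / 24.5 = 1.816 mol
n(X) = 14.60 / 38.50 = 0.3792 mol
n/ν for J = 1.816/4 = 0.4540
n/ν for X = 0.3792/1 = 0.3792
Smallest n/ν is X → limiting reagent.
n(Q) = (1/1) × 0.3792 = 0.3792 mol
mass = 0.3792 × 212.60 = 80.62 g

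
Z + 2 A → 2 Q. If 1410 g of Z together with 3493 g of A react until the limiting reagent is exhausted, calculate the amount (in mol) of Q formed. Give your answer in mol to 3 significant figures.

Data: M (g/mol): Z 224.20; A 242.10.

12.6 mol

n(Z) = 1410 / 224.20 = 6.289 mol
n(A) = 3493 / 242.10 = 14.43 mol
n/ν for Z = 6.289/1 = 6.289
n/ν for A = 14.43/2 = 7.215
Smallest n/ν is Z → limiting reagent.
n(Q) = (2/1) × 6.289 = 12.58 mol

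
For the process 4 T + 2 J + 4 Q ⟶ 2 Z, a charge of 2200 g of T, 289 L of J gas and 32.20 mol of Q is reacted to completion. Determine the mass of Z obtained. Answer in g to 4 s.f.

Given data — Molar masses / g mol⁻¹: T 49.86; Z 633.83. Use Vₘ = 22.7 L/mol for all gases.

n(T) = 2200 / 49.86 = 44.12 mol
n(J) = 289.0 / 22.7 = 12.73 mol
n(Q) = 32.20 mol
n/ν for T = 44.12/4 = 11.03
n/ν for J = 12.73/2 = 6.365
n/ν for Q = 32.20/4 = 8.050
Smallest n/ν is J → limiting reagent.
n(Z) = (2/2) × 12.73 = 12.73 mol
mass = 12.73 × 633.83 = 8069 g

8069 g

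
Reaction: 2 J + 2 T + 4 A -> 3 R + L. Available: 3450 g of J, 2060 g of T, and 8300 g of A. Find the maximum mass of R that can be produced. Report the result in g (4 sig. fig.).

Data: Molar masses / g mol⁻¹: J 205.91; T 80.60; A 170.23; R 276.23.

6942 g

n(J) = 3450 / 205.91 = 16.75 mol
n(T) = 2060 / 80.60 = 25.56 mol
n(A) = 8300 / 170.23 = 48.76 mol
n/ν for J = 16.75/2 = 8.375
n/ν for T = 25.56/2 = 12.78
n/ν for A = 48.76/4 = 12.19
Smallest n/ν is J → limiting reagent.
n(R) = (3/2) × 16.75 = 25.13 mol
mass = 25.13 × 276.23 = 6942 g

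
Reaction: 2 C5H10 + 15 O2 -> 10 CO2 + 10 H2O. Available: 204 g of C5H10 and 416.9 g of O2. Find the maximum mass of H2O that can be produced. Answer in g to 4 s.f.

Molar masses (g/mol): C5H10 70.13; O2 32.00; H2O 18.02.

156.5 g

n(C5H10) = 204.0 / 70.13 = 2.909 mol
n(O2) = 416.9 / 32.00 = 13.03 mol
n/ν → C5H10: 1.455, O2: 0.8687; O2 is limiting.
n(H2O) = (10/15) × 13.03 = 8.687 mol
mass = 8.687 × 18.02 = 156.5 g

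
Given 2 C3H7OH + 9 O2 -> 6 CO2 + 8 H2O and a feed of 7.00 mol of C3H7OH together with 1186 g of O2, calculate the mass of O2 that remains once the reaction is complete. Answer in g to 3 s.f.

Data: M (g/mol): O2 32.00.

n(C3H7OH) = 7.000 mol
n(O2) = 1186 / 32.00 = 37.06 mol
n/ν → C3H7OH: 3.500, O2: 4.118; C3H7OH is limiting.
O2 consumed = (9/2) × 7.000 = 31.50 mol
O2 remaining = 37.06 − 31.50 = 5.560 mol
mass = 5.560 × 32.00 = 177.9 g

178 g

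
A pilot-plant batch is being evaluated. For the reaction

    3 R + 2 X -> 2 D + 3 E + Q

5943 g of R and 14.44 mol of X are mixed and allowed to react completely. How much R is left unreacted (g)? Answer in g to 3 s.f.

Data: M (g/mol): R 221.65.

n(R) = 5943 / 221.65 = 26.81 mol
n(X) = 14.44 mol
n/ν for R = 26.81/3 = 8.937
n/ν for X = 14.44/2 = 7.220
Smallest n/ν is X → limiting reagent.
R consumed = (3/2) × 14.44 = 21.66 mol
R remaining = 26.81 − 21.66 = 5.150 mol
mass = 5.150 × 221.65 = 1141 g

1140 g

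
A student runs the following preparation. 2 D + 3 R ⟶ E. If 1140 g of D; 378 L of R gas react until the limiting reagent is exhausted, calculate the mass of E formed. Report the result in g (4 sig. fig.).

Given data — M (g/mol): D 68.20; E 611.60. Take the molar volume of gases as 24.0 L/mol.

3211 g

n(D) = 1140 / 68.20 = 16.72 mol
n(R) = 378.0 / 24.0 = 15.75 mol
n/ν for D = 16.72/2 = 8.360
n/ν for R = 15.75/3 = 5.250
Smallest n/ν is R → limiting reagent.
n(E) = (1/3) × 15.75 = 5.250 mol
mass = 5.250 × 611.60 = 3211 g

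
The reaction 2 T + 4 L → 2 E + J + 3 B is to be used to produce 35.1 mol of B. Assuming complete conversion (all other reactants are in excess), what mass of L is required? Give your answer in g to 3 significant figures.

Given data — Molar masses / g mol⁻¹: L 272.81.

n(B) = 35.10 mol
n(L) = (4/3) × 35.10 = 46.80 mol
mass = 46.80 × 272.81 = 12770 g

12800 g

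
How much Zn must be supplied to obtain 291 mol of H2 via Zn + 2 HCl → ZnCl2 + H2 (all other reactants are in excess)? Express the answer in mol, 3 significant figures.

n(H2) = 291.0 mol
n(Zn) = (1/1) × 291.0 = 291.0 mol

291 mol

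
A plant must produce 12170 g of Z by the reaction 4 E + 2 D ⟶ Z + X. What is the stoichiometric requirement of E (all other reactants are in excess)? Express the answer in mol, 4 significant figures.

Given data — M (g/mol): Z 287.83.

n(Z) = 12170 / 287.83 = 42.28 mol
n(E) = (4/1) × 42.28 = 169.1 mol

169.1 mol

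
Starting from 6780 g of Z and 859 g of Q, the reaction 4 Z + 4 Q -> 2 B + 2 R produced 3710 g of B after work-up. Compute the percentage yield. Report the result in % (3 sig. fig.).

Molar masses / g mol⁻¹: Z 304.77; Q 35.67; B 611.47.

54.5 %

n(Z) = 6780 / 304.77 = 22.25 mol
n(Q) = 859.0 / 35.67 = 24.08 mol
n/ν for Z = 22.25/4 = 5.563
n/ν for Q = 24.08/4 = 6.020
Smallest n/ν is Z → limiting reagent.
theoretical n(B) = (2/4) × 22.25 = 11.13 mol → 6806 g
% yield = 3710 / 6806 × 100 = 54.51 %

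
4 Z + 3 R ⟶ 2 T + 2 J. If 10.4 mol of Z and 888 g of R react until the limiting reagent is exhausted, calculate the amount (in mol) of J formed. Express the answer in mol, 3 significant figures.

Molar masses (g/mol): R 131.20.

4.51 mol

n(Z) = 10.40 mol
n(R) = 888.0 / 131.20 = 6.768 mol
n/ν → Z: 2.600, R: 2.256; R is limiting.
n(J) = (2/3) × 6.768 = 4.512 mol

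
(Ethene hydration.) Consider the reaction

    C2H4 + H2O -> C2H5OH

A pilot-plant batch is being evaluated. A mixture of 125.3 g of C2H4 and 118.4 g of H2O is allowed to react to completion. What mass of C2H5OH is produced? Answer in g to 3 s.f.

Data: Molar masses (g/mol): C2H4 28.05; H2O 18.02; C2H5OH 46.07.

n(C2H4) = 125.3 / 28.05 = 4.467 mol
n(H2O) = 118.4 / 18.02 = 6.570 mol
n/ν for C2H4 = 4.467/1 = 4.467
n/ν for H2O = 6.570/1 = 6.570
Smallest n/ν is C2H4 → limiting reagent.
n(C2H5OH) = (1/1) × 4.467 = 4.467 mol
mass = 4.467 × 46.07 = 205.8 g

206 g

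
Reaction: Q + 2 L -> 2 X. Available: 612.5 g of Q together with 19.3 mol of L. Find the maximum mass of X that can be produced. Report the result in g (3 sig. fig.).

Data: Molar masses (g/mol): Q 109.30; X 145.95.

1640 g

n(Q) = 612.5 / 109.30 = 5.604 mol
n(L) = 19.30 mol
n/ν for Q = 5.604/1 = 5.604
n/ν for L = 19.30/2 = 9.650
Smallest n/ν is Q → limiting reagent.
n(X) = (2/1) × 5.604 = 11.21 mol
mass = 11.21 × 145.95 = 1636 g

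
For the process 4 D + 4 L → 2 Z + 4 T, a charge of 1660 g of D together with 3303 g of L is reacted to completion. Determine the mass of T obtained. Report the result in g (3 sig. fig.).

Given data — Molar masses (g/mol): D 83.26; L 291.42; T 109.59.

1240 g

n(D) = 1660 / 83.26 = 19.94 mol
n(L) = 3303 / 291.42 = 11.33 mol
n/ν → D: 4.985, L: 2.833; L is limiting.
n(T) = (4/4) × 11.33 = 11.33 mol
mass = 11.33 × 109.59 = 1242 g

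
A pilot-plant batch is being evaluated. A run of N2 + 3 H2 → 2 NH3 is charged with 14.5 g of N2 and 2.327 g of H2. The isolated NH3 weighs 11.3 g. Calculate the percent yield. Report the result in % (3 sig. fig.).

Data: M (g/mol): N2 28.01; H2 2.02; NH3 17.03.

86.4 %

n(N2) = 14.50 / 28.01 = 0.5177 mol
n(H2) = 2.327 / 2.02 = 1.152 mol
n/ν for N2 = 0.5177/1 = 0.5177
n/ν for H2 = 1.152/3 = 0.3840
Smallest n/ν is H2 → limiting reagent.
theoretical n(NH3) = (2/3) × 1.152 = 0.7680 mol → 13.08 g
% yield = 11.3 / 13.08 × 100 = 86.39 %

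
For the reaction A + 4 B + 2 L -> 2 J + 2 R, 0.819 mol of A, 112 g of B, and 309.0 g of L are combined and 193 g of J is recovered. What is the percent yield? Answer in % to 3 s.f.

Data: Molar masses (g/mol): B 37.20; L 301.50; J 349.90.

n(A) = 0.8190 mol
n(B) = 112.0 / 37.20 = 3.011 mol
n(L) = 309.0 / 301.50 = 1.025 mol
n/ν for A = 0.8190/1 = 0.8190
n/ν for B = 3.011/4 = 0.7528
n/ν for L = 1.025/2 = 0.5125
Smallest n/ν is L → limiting reagent.
theoretical n(J) = (2/2) × 1.025 = 1.025 mol → 358.6 g
% yield = 193 / 358.6 × 100 = 53.82 %

53.8 %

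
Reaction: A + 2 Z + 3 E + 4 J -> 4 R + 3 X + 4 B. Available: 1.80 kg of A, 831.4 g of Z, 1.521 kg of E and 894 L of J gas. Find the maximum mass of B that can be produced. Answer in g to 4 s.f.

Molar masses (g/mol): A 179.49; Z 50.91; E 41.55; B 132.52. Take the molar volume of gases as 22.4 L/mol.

n(A) = 1.800×1000 / 179.49 = 10.03 mol
n(Z) = 831.4 / 50.91 = 16.33 mol
n(E) = 1.521×1000 / 41.55 = 36.61 mol
n(J) = 894.0 / 22.4 = 39.91 mol
n/ν → A: 10.03, Z: 8.165, E: 12.20, J: 9.978; Z is limiting.
n(B) = (4/2) × 16.33 = 32.66 mol
mass = 32.66 × 132.52 = 4328 g

4328 g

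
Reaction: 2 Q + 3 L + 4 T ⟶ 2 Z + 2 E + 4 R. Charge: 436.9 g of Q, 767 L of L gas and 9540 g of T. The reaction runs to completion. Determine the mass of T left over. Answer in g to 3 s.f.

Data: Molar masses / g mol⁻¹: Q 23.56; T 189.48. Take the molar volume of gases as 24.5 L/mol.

2510 g

n(Q) = 436.9 / 23.56 = 18.54 mol
n(L) = 767.0 / 24.5 = 31.31 mol
n(T) = 9540 / 189.48 = 50.35 mol
n/ν for Q = 18.54/2 = 9.270
n/ν for L = 31.31/3 = 10.44
n/ν for T = 50.35/4 = 12.59
Smallest n/ν is Q → limiting reagent.
T consumed = (4/2) × 18.54 = 37.08 mol
T remaining = 50.35 − 37.08 = 13.27 mol
mass = 13.27 × 189.48 = 2514 g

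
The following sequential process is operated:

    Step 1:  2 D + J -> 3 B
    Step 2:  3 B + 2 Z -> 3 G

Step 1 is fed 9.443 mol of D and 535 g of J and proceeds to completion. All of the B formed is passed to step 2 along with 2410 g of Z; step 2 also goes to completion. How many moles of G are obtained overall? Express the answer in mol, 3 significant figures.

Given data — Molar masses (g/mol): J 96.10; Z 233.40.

Step 1:
n(D) = 9.443 mol
n(J) = 535.0 / 96.10 = 5.567 mol
n/ν for D = 9.443/2 = 4.722
n/ν for J = 5.567/1 = 5.567
Smallest n/ν is D → limiting reagent.
n(B) produced = (3/2) × 9.443 = 14.16 mol
Step 2:
n(B) available = 14.16 mol
n(Z) = 2410 / 233.40 = 10.33 mol
n/ν for B = 14.16/3 = 4.720
n/ν for Z = 10.33/2 = 5.165
Smallest n/ν is B → limiting reagent.
n(G) = (3/3) × 14.16 = 14.16 mol

14.2 mol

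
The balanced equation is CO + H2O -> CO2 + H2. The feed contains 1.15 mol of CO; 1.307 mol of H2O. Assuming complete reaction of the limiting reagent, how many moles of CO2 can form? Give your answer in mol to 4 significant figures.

n(CO) = 1.150 mol
n(H2O) = 1.307 mol
n/ν for CO = 1.150/1 = 1.150
n/ν for H2O = 1.307/1 = 1.307
Smallest n/ν is CO → limiting reagent.
n(CO2) = (1/1) × 1.150 = 1.150 mol

1.150 mol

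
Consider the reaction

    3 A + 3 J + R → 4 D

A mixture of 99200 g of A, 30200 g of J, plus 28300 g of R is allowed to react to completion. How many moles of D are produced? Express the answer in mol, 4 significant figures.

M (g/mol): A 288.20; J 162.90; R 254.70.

247.2 mol

n(A) = 99200 / 288.20 = 344.2 mol
n(J) = 30200 / 162.90 = 185.4 mol
n(R) = 28300 / 254.70 = 111.1 mol
n/ν for A = 344.2/3 = 114.7
n/ν for J = 185.4/3 = 61.80
n/ν for R = 111.1/1 = 111.1
Smallest n/ν is J → limiting reagent.
n(D) = (4/3) × 185.4 = 247.2 mol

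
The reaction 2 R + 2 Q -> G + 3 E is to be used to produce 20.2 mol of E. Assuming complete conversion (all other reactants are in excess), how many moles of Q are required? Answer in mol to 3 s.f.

n(E) = 20.20 mol
n(Q) = (2/3) × 20.20 = 13.47 mol

13.5 mol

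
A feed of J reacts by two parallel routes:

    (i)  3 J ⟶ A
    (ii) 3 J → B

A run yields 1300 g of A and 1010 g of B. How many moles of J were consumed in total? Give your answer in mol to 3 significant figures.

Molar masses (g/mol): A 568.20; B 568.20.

12.2 mol

n(A) = 1300 / 568.20 = 2.288 mol
n(B) = 1010 / 568.20 = 1.778 mol
n(J) via (i) = (3/1)×2.288 = 6.864 mol
n(J) via (ii) = (3/1)×1.778 = 5.334 mol
total n(J) = 6.864 + 5.334 = 12.20 mol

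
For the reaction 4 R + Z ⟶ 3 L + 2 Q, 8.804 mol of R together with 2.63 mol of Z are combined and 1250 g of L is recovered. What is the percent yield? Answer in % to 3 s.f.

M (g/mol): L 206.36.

n(R) = 8.804 mol
n(Z) = 2.630 mol
n/ν for R = 8.804/4 = 2.201
n/ν for Z = 2.630/1 = 2.630
Smallest n/ν is R → limiting reagent.
theoretical n(L) = (3/4) × 8.804 = 6.603 mol → 1363 g
% yield = 1250 / 1363 × 100 = 91.71 %

91.7 %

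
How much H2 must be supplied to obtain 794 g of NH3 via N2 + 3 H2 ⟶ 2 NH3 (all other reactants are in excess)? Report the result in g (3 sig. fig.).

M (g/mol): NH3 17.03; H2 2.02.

n(NH3) = 794 / 17.03 = 46.62 mol
n(H2) = (3/2) × 46.62 = 69.93 mol
mass = 69.93 × 2.02 = 141.3 g

141 g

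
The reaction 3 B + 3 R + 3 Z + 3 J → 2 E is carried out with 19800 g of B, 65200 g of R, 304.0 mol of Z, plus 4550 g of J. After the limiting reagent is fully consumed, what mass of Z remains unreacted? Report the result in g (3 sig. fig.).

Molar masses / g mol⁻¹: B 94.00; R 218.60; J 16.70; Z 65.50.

6120 g

n(B) = 19800 / 94.00 = 210.6 mol
n(R) = 65200 / 218.60 = 298.3 mol
n(Z) = 304.0 mol
n(J) = 4550 / 16.70 = 272.5 mol
n/ν for B = 210.6/3 = 70.20
n/ν for R = 298.3/3 = 99.43
n/ν for Z = 304.0/3 = 101.3
n/ν for J = 272.5/3 = 90.83
Smallest n/ν is B → limiting reagent.
Z consumed = (3/3) × 210.6 = 210.6 mol
Z remaining = 304.0 − 210.6 = 93.40 mol
mass = 93.40 × 65.50 = 6118 g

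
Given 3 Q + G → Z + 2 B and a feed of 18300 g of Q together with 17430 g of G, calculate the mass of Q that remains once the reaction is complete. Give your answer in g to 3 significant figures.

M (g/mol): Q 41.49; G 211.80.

8060 g

n(Q) = 18300 / 41.49 = 441.1 mol
n(G) = 17430 / 211.80 = 82.29 mol
n/ν for Q = 441.1/3 = 147.0
n/ν for G = 82.29/1 = 82.29
Smallest n/ν is G → limiting reagent.
Q consumed = (3/1) × 82.29 = 246.9 mol
Q remaining = 441.1 − 246.9 = 194.2 mol
mass = 194.2 × 41.49 = 8057 g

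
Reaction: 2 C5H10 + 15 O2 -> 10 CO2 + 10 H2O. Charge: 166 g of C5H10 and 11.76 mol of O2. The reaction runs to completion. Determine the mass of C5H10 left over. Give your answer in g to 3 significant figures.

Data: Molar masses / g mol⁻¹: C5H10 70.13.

56.0 g

n(C5H10) = 166.0 / 70.13 = 2.367 mol
n(O2) = 11.76 mol
n/ν for C5H10 = 2.367/2 = 1.184
n/ν for O2 = 11.76/15 = 0.7840
Smallest n/ν is O2 → limiting reagent.
C5H10 consumed = (2/15) × 11.76 = 1.568 mol
C5H10 remaining = 2.367 − 1.568 = 0.7990 mol
mass = 0.7990 × 70.13 = 56.03 g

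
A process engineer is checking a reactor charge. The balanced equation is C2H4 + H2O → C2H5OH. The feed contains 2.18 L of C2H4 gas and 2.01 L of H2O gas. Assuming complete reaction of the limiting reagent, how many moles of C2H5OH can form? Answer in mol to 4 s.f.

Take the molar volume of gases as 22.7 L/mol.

n(C2H4) = 2.180 / 22.7 = 0.09604 mol
n(H2O) = 2.010 / 22.7 = 0.08855 mol
n/ν → C2H4: 0.09604, H2O: 0.08855; H2O is limiting.
n(C2H5OH) = (1/1) × 0.08855 = 0.08855 mol

0.08855 mol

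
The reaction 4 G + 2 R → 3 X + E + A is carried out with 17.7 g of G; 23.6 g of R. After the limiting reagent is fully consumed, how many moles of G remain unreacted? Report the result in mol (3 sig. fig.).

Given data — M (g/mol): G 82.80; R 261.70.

0.0334 mol

n(G) = 17.70 / 82.80 = 0.2138 mol
n(R) = 23.60 / 261.70 = 0.09018 mol
n/ν for G = 0.2138/4 = 0.05345
n/ν for R = 0.09018/2 = 0.04509
Smallest n/ν is R → limiting reagent.
G consumed = (4/2) × 0.09018 = 0.1804 mol
G remaining = 0.2138 − 0.1804 = 0.03340 mol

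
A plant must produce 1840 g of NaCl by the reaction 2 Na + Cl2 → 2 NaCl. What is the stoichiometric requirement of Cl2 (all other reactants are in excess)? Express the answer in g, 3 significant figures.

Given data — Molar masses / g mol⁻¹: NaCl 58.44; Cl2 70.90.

n(NaCl) = 1840 / 58.44 = 31.49 mol
n(Cl2) = (1/2) × 31.49 = 15.75 mol
mass = 15.75 × 70.90 = 1117 g

1120 g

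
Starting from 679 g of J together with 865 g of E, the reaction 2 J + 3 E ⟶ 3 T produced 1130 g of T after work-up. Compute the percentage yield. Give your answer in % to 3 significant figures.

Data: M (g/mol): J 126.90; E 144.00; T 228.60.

n(J) = 679.0 / 126.90 = 5.351 mol
n(E) = 865.0 / 144.00 = 6.007 mol
n/ν → J: 2.676, E: 2.002; E is limiting.
theoretical n(T) = (3/3) × 6.007 = 6.007 mol → 1373 g
% yield = 1130 / 1373 × 100 = 82.30 %

82.3 %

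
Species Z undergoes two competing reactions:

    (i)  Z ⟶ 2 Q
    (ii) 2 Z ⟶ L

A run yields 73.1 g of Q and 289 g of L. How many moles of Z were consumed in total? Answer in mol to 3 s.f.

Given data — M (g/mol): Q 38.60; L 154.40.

4.69 mol

n(Q) = 73.1 / 38.60 = 1.894 mol
n(L) = 289 / 154.40 = 1.872 mol
n(Z) via (i) = (1/2)×1.894 = 0.9470 mol
n(Z) via (ii) = (2/1)×1.872 = 3.744 mol
total n(Z) = 0.9470 + 3.744 = 4.691 mol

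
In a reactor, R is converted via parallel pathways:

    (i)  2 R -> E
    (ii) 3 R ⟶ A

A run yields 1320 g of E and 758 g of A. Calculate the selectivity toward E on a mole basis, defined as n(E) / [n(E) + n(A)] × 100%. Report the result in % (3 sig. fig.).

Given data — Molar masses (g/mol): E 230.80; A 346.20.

n(E) = 1320 / 230.80 = 5.719 mol
n(A) = 758 / 346.20 = 2.189 mol
selectivity = 5.719/(5.719+2.189) × 100 = 72.32 %

72.3 %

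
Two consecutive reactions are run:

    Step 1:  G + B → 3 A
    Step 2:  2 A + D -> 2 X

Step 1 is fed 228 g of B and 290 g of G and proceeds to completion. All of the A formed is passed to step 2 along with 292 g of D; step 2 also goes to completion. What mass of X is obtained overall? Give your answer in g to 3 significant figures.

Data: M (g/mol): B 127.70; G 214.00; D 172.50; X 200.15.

Step 1:
n(B) = 228.0 / 127.70 = 1.785 mol
n(G) = 290.0 / 214.00 = 1.355 mol
n/ν for B = 1.785/1 = 1.785
n/ν for G = 1.355/1 = 1.355
Smallest n/ν is G → limiting reagent.
n(A) produced = (3/1) × 1.355 = 4.065 mol
Step 2:
n(A) available = 4.065 mol
n(D) = 292.0 / 172.50 = 1.693 mol
n/ν for A = 4.065/2 = 2.033
n/ν for D = 1.693/1 = 1.693
Smallest n/ν is D → limiting reagent.
n(X) = (2/1) × 1.693 = 3.386 mol
mass = 3.386 × 200.15 = 677.7 g

678 g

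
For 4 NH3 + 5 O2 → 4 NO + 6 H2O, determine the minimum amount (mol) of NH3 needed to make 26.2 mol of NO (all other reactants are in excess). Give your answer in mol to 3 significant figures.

26.2 mol

n(NO) = 26.20 mol
n(NH3) = (4/4) × 26.20 = 26.20 mol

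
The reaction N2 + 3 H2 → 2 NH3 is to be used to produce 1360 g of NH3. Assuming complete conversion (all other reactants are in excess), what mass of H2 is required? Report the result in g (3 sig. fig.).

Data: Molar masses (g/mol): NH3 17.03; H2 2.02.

n(NH3) = 1360 / 17.03 = 79.86 mol
n(H2) = (3/2) × 79.86 = 119.8 mol
mass = 119.8 × 2.02 = 242.0 g

242 g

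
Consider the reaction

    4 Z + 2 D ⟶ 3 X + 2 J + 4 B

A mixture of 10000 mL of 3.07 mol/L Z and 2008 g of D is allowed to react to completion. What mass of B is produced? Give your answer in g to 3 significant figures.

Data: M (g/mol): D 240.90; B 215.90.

3600 g

n(Z) = 3.07 × 10000/1000 = 30.70 mol
n(D) = 2008 / 240.90 = 8.335 mol
n/ν for Z = 30.70/4 = 7.675
n/ν for D = 8.335/2 = 4.168
Smallest n/ν is D → limiting reagent.
n(B) = (4/2) × 8.335 = 16.67 mol
mass = 16.67 × 215.90 = 3599 g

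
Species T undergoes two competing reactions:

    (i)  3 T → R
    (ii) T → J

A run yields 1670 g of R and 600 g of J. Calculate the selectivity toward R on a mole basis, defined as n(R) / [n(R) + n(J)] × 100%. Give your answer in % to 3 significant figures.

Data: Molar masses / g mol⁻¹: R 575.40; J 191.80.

48.1 %

n(R) = 1670 / 575.40 = 2.902 mol
n(J) = 600 / 191.80 = 3.128 mol
selectivity = 2.902/(2.902+3.128) × 100 = 48.13 %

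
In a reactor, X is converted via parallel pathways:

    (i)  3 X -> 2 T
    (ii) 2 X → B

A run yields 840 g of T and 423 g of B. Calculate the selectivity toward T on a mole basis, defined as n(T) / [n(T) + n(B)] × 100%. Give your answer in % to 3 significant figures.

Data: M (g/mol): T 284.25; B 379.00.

n(T) = 840 / 284.25 = 2.955 mol
n(B) = 423 / 379.00 = 1.116 mol
selectivity = 2.955/(2.955+1.116) × 100 = 72.59 %

72.6 %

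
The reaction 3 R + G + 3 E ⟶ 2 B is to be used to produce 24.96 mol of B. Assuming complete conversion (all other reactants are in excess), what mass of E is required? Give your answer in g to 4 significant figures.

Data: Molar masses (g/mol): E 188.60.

n(B) = 24.96 mol
n(E) = (3/2) × 24.96 = 37.44 mol
mass = 37.44 × 188.60 = 7061 g

7061 g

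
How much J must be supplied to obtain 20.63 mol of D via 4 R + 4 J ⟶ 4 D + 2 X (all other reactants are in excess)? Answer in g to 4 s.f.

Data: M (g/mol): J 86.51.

n(D) = 20.63 mol
n(J) = (4/4) × 20.63 = 20.63 mol
mass = 20.63 × 86.51 = 1785 g

1785 g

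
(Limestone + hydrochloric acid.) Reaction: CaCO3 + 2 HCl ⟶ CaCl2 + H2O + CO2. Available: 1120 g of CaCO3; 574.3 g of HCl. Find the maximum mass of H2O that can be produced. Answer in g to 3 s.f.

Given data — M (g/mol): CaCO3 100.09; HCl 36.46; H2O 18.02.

142 g

n(CaCO3) = 1120 / 100.09 = 11.19 mol
n(HCl) = 574.3 / 36.46 = 15.75 mol
n/ν for CaCO3 = 11.19/1 = 11.19
n/ν for HCl = 15.75/2 = 7.875
Smallest n/ν is HCl → limiting reagent.
n(H2O) = (1/2) × 15.75 = 7.875 mol
mass = 7.875 × 18.02 = 141.9 g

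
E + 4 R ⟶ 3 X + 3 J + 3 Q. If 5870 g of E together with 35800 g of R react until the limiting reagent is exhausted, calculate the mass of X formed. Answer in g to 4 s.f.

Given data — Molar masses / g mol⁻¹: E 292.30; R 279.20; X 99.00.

5964 g

n(E) = 5870 / 292.30 = 20.08 mol
n(R) = 35800 / 279.20 = 128.2 mol
n/ν for E = 20.08/1 = 20.08
n/ν for R = 128.2/4 = 32.05
Smallest n/ν is E → limiting reagent.
n(X) = (3/1) × 20.08 = 60.24 mol
mass = 60.24 × 99.00 = 5964 g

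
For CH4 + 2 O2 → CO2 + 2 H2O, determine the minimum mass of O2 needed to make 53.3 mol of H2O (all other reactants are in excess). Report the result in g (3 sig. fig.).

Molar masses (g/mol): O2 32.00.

n(H2O) = 53.30 mol
n(O2) = (2/2) × 53.30 = 53.30 mol
mass = 53.30 × 32.00 = 1706 g

1710 g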